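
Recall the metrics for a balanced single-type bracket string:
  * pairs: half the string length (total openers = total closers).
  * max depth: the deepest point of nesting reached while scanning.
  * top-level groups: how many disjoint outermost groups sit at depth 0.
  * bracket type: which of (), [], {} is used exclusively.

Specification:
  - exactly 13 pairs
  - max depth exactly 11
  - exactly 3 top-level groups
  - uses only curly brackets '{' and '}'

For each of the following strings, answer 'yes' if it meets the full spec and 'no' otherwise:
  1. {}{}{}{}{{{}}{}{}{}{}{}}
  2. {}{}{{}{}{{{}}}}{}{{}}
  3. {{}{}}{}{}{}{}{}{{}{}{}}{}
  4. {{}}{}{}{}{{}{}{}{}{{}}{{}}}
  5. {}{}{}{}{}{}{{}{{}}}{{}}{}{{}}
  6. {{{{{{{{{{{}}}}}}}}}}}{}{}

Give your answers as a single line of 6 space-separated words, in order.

String 1 '{}{}{}{}{{{}}{}{}{}{}{}}': depth seq [1 0 1 0 1 0 1 0 1 2 3 2 1 2 1 2 1 2 1 2 1 2 1 0]
  -> pairs=12 depth=3 groups=5 -> no
String 2 '{}{}{{}{}{{{}}}}{}{{}}': depth seq [1 0 1 0 1 2 1 2 1 2 3 4 3 2 1 0 1 0 1 2 1 0]
  -> pairs=11 depth=4 groups=5 -> no
String 3 '{{}{}}{}{}{}{}{}{{}{}{}}{}': depth seq [1 2 1 2 1 0 1 0 1 0 1 0 1 0 1 0 1 2 1 2 1 2 1 0 1 0]
  -> pairs=13 depth=2 groups=8 -> no
String 4 '{{}}{}{}{}{{}{}{}{}{{}}{{}}}': depth seq [1 2 1 0 1 0 1 0 1 0 1 2 1 2 1 2 1 2 1 2 3 2 1 2 3 2 1 0]
  -> pairs=14 depth=3 groups=5 -> no
String 5 '{}{}{}{}{}{}{{}{{}}}{{}}{}{{}}': depth seq [1 0 1 0 1 0 1 0 1 0 1 0 1 2 1 2 3 2 1 0 1 2 1 0 1 0 1 2 1 0]
  -> pairs=15 depth=3 groups=10 -> no
String 6 '{{{{{{{{{{{}}}}}}}}}}}{}{}': depth seq [1 2 3 4 5 6 7 8 9 10 11 10 9 8 7 6 5 4 3 2 1 0 1 0 1 0]
  -> pairs=13 depth=11 groups=3 -> yes

Answer: no no no no no yes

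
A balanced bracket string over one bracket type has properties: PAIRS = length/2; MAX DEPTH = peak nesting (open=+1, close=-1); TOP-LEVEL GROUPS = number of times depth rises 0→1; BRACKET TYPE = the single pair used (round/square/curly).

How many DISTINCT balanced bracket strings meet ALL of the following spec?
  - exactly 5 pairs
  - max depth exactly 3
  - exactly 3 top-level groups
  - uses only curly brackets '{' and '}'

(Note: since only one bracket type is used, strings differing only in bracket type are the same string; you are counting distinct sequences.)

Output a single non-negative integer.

Spec: pairs=5 depth=3 groups=3
Count(depth <= 3) = 9
Count(depth <= 2) = 6
Count(depth == 3) = 9 - 6 = 3

Answer: 3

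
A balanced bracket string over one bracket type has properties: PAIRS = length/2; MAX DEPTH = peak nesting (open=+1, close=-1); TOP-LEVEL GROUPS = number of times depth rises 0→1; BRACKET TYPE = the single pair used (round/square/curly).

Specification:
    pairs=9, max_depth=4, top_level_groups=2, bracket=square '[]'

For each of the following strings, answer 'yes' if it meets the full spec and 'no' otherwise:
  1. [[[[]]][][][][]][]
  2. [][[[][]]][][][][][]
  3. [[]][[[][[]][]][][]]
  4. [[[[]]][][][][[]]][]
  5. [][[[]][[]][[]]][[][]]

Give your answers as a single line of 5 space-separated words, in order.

String 1 '[[[[]]][][][][]][]': depth seq [1 2 3 4 3 2 1 2 1 2 1 2 1 2 1 0 1 0]
  -> pairs=9 depth=4 groups=2 -> yes
String 2 '[][[[][]]][][][][][]': depth seq [1 0 1 2 3 2 3 2 1 0 1 0 1 0 1 0 1 0 1 0]
  -> pairs=10 depth=3 groups=7 -> no
String 3 '[[]][[[][[]][]][][]]': depth seq [1 2 1 0 1 2 3 2 3 4 3 2 3 2 1 2 1 2 1 0]
  -> pairs=10 depth=4 groups=2 -> no
String 4 '[[[[]]][][][][[]]][]': depth seq [1 2 3 4 3 2 1 2 1 2 1 2 1 2 3 2 1 0 1 0]
  -> pairs=10 depth=4 groups=2 -> no
String 5 '[][[[]][[]][[]]][[][]]': depth seq [1 0 1 2 3 2 1 2 3 2 1 2 3 2 1 0 1 2 1 2 1 0]
  -> pairs=11 depth=3 groups=3 -> no

Answer: yes no no no no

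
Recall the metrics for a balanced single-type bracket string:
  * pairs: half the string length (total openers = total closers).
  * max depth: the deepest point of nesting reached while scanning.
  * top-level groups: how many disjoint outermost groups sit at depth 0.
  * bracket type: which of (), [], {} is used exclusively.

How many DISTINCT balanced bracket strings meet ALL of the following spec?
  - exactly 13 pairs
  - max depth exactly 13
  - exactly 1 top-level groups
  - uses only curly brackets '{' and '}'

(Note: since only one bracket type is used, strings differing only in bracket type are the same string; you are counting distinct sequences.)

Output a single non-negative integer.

Spec: pairs=13 depth=13 groups=1
Count(depth <= 13) = 208012
Count(depth <= 12) = 208011
Count(depth == 13) = 208012 - 208011 = 1

Answer: 1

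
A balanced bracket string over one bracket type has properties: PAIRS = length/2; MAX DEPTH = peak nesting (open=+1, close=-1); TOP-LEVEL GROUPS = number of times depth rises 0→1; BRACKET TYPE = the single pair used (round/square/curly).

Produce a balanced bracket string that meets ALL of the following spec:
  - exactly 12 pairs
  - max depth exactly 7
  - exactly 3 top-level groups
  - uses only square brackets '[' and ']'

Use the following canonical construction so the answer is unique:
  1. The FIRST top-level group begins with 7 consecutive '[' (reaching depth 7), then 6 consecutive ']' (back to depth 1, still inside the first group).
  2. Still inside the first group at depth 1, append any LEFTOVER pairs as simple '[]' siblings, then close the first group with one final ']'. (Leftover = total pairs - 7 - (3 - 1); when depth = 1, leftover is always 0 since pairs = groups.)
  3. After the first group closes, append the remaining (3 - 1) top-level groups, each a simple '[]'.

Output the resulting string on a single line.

Spec: pairs=12 depth=7 groups=3
Leftover pairs = 12 - 7 - (3-1) = 3
First group: deep chain of depth 7 + 3 sibling pairs
Remaining 2 groups: simple '[]' each

Answer: [[[[[[[]]]]]][][][]][][]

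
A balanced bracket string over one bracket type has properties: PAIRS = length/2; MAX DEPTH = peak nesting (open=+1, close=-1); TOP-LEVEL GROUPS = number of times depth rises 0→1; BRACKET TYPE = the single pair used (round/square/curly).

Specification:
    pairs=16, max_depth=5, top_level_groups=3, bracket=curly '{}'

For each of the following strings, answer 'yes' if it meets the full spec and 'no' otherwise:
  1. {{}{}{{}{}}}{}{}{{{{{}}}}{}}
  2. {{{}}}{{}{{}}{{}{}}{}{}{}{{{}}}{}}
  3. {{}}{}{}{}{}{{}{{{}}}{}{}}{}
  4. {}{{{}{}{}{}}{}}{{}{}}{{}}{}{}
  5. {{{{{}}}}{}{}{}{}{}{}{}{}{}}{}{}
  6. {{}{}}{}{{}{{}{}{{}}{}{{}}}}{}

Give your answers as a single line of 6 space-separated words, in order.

String 1 '{{}{}{{}{}}}{}{}{{{{{}}}}{}}': depth seq [1 2 1 2 1 2 3 2 3 2 1 0 1 0 1 0 1 2 3 4 5 4 3 2 1 2 1 0]
  -> pairs=14 depth=5 groups=4 -> no
String 2 '{{{}}}{{}{{}}{{}{}}{}{}{}{{{}}}{}}': depth seq [1 2 3 2 1 0 1 2 1 2 3 2 1 2 3 2 3 2 1 2 1 2 1 2 1 2 3 4 3 2 1 2 1 0]
  -> pairs=17 depth=4 groups=2 -> no
String 3 '{{}}{}{}{}{}{{}{{{}}}{}{}}{}': depth seq [1 2 1 0 1 0 1 0 1 0 1 0 1 2 1 2 3 4 3 2 1 2 1 2 1 0 1 0]
  -> pairs=14 depth=4 groups=7 -> no
String 4 '{}{{{}{}{}{}}{}}{{}{}}{{}}{}{}': depth seq [1 0 1 2 3 2 3 2 3 2 3 2 1 2 1 0 1 2 1 2 1 0 1 2 1 0 1 0 1 0]
  -> pairs=15 depth=3 groups=6 -> no
String 5 '{{{{{}}}}{}{}{}{}{}{}{}{}{}}{}{}': depth seq [1 2 3 4 5 4 3 2 1 2 1 2 1 2 1 2 1 2 1 2 1 2 1 2 1 2 1 0 1 0 1 0]
  -> pairs=16 depth=5 groups=3 -> yes
String 6 '{{}{}}{}{{}{{}{}{{}}{}{{}}}}{}': depth seq [1 2 1 2 1 0 1 0 1 2 1 2 3 2 3 2 3 4 3 2 3 2 3 4 3 2 1 0 1 0]
  -> pairs=15 depth=4 groups=4 -> no

Answer: no no no no yes no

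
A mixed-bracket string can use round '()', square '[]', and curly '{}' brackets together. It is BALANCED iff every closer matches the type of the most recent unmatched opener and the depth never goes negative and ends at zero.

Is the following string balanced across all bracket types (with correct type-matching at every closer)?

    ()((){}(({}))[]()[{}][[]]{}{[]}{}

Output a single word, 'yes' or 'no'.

Answer: no

Derivation:
pos 0: push '('; stack = (
pos 1: ')' matches '('; pop; stack = (empty)
pos 2: push '('; stack = (
pos 3: push '('; stack = ((
pos 4: ')' matches '('; pop; stack = (
pos 5: push '{'; stack = ({
pos 6: '}' matches '{'; pop; stack = (
pos 7: push '('; stack = ((
pos 8: push '('; stack = (((
pos 9: push '{'; stack = ((({
pos 10: '}' matches '{'; pop; stack = (((
pos 11: ')' matches '('; pop; stack = ((
pos 12: ')' matches '('; pop; stack = (
pos 13: push '['; stack = ([
pos 14: ']' matches '['; pop; stack = (
pos 15: push '('; stack = ((
pos 16: ')' matches '('; pop; stack = (
pos 17: push '['; stack = ([
pos 18: push '{'; stack = ([{
pos 19: '}' matches '{'; pop; stack = ([
pos 20: ']' matches '['; pop; stack = (
pos 21: push '['; stack = ([
pos 22: push '['; stack = ([[
pos 23: ']' matches '['; pop; stack = ([
pos 24: ']' matches '['; pop; stack = (
pos 25: push '{'; stack = ({
pos 26: '}' matches '{'; pop; stack = (
pos 27: push '{'; stack = ({
pos 28: push '['; stack = ({[
pos 29: ']' matches '['; pop; stack = ({
pos 30: '}' matches '{'; pop; stack = (
pos 31: push '{'; stack = ({
pos 32: '}' matches '{'; pop; stack = (
end: stack still non-empty (() → INVALID
Verdict: unclosed openers at end: ( → no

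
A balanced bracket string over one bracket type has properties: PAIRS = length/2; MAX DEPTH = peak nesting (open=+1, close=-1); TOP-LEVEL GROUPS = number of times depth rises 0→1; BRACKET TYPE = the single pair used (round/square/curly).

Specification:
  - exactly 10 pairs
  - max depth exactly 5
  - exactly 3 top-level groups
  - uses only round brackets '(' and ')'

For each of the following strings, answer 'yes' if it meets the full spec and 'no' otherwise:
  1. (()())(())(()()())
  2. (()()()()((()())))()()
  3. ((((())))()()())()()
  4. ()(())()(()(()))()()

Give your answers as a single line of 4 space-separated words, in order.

Answer: no no yes no

Derivation:
String 1 '(()())(())(()()())': depth seq [1 2 1 2 1 0 1 2 1 0 1 2 1 2 1 2 1 0]
  -> pairs=9 depth=2 groups=3 -> no
String 2 '(()()()()((()())))()()': depth seq [1 2 1 2 1 2 1 2 1 2 3 4 3 4 3 2 1 0 1 0 1 0]
  -> pairs=11 depth=4 groups=3 -> no
String 3 '((((())))()()())()()': depth seq [1 2 3 4 5 4 3 2 1 2 1 2 1 2 1 0 1 0 1 0]
  -> pairs=10 depth=5 groups=3 -> yes
String 4 '()(())()(()(()))()()': depth seq [1 0 1 2 1 0 1 0 1 2 1 2 3 2 1 0 1 0 1 0]
  -> pairs=10 depth=3 groups=6 -> no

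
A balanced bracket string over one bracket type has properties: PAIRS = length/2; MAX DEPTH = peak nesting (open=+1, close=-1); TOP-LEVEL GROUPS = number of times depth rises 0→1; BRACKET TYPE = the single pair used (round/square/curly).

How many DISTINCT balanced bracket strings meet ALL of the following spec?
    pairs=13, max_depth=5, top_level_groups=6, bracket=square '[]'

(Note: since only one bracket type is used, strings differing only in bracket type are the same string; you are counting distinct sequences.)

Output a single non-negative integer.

Spec: pairs=13 depth=5 groups=6
Count(depth <= 5) = 22452
Count(depth <= 4) = 19380
Count(depth == 5) = 22452 - 19380 = 3072

Answer: 3072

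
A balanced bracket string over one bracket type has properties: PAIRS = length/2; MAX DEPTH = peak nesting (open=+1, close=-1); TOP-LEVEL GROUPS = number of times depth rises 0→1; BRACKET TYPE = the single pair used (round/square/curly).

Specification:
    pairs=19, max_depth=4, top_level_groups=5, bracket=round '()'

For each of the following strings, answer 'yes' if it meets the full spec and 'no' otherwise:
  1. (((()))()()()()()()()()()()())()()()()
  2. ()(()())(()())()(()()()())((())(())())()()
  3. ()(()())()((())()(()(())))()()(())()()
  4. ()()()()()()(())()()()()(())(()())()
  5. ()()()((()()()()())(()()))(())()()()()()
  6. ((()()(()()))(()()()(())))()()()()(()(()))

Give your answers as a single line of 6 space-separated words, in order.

Answer: yes no no no no no

Derivation:
String 1 '(((()))()()()()()()()()()()())()()()()': depth seq [1 2 3 4 3 2 1 2 1 2 1 2 1 2 1 2 1 2 1 2 1 2 1 2 1 2 1 2 1 0 1 0 1 0 1 0 1 0]
  -> pairs=19 depth=4 groups=5 -> yes
String 2 '()(()())(()())()(()()()())((())(())())()()': depth seq [1 0 1 2 1 2 1 0 1 2 1 2 1 0 1 0 1 2 1 2 1 2 1 2 1 0 1 2 3 2 1 2 3 2 1 2 1 0 1 0 1 0]
  -> pairs=21 depth=3 groups=8 -> no
String 3 '()(()())()((())()(()(())))()()(())()()': depth seq [1 0 1 2 1 2 1 0 1 0 1 2 3 2 1 2 1 2 3 2 3 4 3 2 1 0 1 0 1 0 1 2 1 0 1 0 1 0]
  -> pairs=19 depth=4 groups=9 -> no
String 4 '()()()()()()(())()()()()(())(()())()': depth seq [1 0 1 0 1 0 1 0 1 0 1 0 1 2 1 0 1 0 1 0 1 0 1 0 1 2 1 0 1 2 1 2 1 0 1 0]
  -> pairs=18 depth=2 groups=14 -> no
String 5 '()()()((()()()()())(()()))(())()()()()()': depth seq [1 0 1 0 1 0 1 2 3 2 3 2 3 2 3 2 3 2 1 2 3 2 3 2 1 0 1 2 1 0 1 0 1 0 1 0 1 0 1 0]
  -> pairs=20 depth=3 groups=10 -> no
String 6 '((()()(()()))(()()()(())))()()()()(()(()))': depth seq [1 2 3 2 3 2 3 4 3 4 3 2 1 2 3 2 3 2 3 2 3 4 3 2 1 0 1 0 1 0 1 0 1 0 1 2 1 2 3 2 1 0]
  -> pairs=21 depth=4 groups=6 -> no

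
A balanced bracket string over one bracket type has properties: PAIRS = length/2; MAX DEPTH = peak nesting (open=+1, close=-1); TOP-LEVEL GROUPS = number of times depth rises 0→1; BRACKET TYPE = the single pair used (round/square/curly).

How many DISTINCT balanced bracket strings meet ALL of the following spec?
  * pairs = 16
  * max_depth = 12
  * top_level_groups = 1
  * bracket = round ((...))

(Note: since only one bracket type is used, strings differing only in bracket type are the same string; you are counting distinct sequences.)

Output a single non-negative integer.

Answer: 16500

Derivation:
Spec: pairs=16 depth=12 groups=1
Count(depth <= 12) = 9691625
Count(depth <= 11) = 9675125
Count(depth == 12) = 9691625 - 9675125 = 16500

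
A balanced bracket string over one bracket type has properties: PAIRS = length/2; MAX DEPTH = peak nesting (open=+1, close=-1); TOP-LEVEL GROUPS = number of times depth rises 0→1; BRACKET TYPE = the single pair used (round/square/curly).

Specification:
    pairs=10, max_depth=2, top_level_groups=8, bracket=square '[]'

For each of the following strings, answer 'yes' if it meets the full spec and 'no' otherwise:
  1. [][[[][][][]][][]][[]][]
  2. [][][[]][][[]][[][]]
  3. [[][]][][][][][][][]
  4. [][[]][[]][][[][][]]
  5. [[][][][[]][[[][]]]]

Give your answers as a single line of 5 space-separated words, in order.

Answer: no no yes no no

Derivation:
String 1 '[][[[][][][]][][]][[]][]': depth seq [1 0 1 2 3 2 3 2 3 2 3 2 1 2 1 2 1 0 1 2 1 0 1 0]
  -> pairs=12 depth=3 groups=4 -> no
String 2 '[][][[]][][[]][[][]]': depth seq [1 0 1 0 1 2 1 0 1 0 1 2 1 0 1 2 1 2 1 0]
  -> pairs=10 depth=2 groups=6 -> no
String 3 '[[][]][][][][][][][]': depth seq [1 2 1 2 1 0 1 0 1 0 1 0 1 0 1 0 1 0 1 0]
  -> pairs=10 depth=2 groups=8 -> yes
String 4 '[][[]][[]][][[][][]]': depth seq [1 0 1 2 1 0 1 2 1 0 1 0 1 2 1 2 1 2 1 0]
  -> pairs=10 depth=2 groups=5 -> no
String 5 '[[][][][[]][[[][]]]]': depth seq [1 2 1 2 1 2 1 2 3 2 1 2 3 4 3 4 3 2 1 0]
  -> pairs=10 depth=4 groups=1 -> no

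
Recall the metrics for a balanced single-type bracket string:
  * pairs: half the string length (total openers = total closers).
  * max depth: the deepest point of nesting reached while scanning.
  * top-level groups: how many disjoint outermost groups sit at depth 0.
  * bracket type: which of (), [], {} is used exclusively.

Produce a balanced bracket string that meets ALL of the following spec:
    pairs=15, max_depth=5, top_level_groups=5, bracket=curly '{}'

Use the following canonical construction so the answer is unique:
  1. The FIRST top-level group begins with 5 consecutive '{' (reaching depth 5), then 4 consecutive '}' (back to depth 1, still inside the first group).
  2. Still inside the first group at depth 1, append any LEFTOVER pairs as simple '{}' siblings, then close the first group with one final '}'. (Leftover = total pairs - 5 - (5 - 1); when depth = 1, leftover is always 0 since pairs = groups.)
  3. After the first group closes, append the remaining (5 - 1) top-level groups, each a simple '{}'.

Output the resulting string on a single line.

Answer: {{{{{}}}}{}{}{}{}{}{}}{}{}{}{}

Derivation:
Spec: pairs=15 depth=5 groups=5
Leftover pairs = 15 - 5 - (5-1) = 6
First group: deep chain of depth 5 + 6 sibling pairs
Remaining 4 groups: simple '{}' each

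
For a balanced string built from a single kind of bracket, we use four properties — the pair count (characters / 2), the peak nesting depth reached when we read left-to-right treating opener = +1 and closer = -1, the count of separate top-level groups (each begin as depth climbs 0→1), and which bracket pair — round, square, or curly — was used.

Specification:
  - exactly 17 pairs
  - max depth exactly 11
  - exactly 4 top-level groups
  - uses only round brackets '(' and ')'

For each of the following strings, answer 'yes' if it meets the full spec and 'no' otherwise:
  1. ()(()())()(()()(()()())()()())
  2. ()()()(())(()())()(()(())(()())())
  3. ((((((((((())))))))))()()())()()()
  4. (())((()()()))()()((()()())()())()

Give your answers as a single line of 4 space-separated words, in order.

String 1 '()(()())()(()()(()()())()()())': depth seq [1 0 1 2 1 2 1 0 1 0 1 2 1 2 1 2 3 2 3 2 3 2 1 2 1 2 1 2 1 0]
  -> pairs=15 depth=3 groups=4 -> no
String 2 '()()()(())(()())()(()(())(()())())': depth seq [1 0 1 0 1 0 1 2 1 0 1 2 1 2 1 0 1 0 1 2 1 2 3 2 1 2 3 2 3 2 1 2 1 0]
  -> pairs=17 depth=3 groups=7 -> no
String 3 '((((((((((())))))))))()()())()()()': depth seq [1 2 3 4 5 6 7 8 9 10 11 10 9 8 7 6 5 4 3 2 1 2 1 2 1 2 1 0 1 0 1 0 1 0]
  -> pairs=17 depth=11 groups=4 -> yes
String 4 '(())((()()()))()()((()()())()())()': depth seq [1 2 1 0 1 2 3 2 3 2 3 2 1 0 1 0 1 0 1 2 3 2 3 2 3 2 1 2 1 2 1 0 1 0]
  -> pairs=17 depth=3 groups=6 -> no

Answer: no no yes no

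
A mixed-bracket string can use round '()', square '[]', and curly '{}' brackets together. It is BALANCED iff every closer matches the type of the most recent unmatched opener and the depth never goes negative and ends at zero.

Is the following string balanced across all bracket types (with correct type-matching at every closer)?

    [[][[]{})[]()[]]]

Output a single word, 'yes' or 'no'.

Answer: no

Derivation:
pos 0: push '['; stack = [
pos 1: push '['; stack = [[
pos 2: ']' matches '['; pop; stack = [
pos 3: push '['; stack = [[
pos 4: push '['; stack = [[[
pos 5: ']' matches '['; pop; stack = [[
pos 6: push '{'; stack = [[{
pos 7: '}' matches '{'; pop; stack = [[
pos 8: saw closer ')' but top of stack is '[' (expected ']') → INVALID
Verdict: type mismatch at position 8: ')' closes '[' → no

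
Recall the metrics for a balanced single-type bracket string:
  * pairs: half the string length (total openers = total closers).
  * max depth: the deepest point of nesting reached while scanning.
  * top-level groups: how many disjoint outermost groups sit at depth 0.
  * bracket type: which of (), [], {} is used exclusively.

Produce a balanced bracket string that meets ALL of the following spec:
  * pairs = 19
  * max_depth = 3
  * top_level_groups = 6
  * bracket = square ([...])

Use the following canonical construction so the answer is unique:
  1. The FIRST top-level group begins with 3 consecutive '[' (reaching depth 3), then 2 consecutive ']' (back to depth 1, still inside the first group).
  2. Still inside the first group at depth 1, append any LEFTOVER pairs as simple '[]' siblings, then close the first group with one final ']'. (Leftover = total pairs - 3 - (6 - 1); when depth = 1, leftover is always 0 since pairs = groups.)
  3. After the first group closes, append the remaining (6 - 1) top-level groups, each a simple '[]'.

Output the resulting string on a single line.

Answer: [[[]][][][][][][][][][][][]][][][][][]

Derivation:
Spec: pairs=19 depth=3 groups=6
Leftover pairs = 19 - 3 - (6-1) = 11
First group: deep chain of depth 3 + 11 sibling pairs
Remaining 5 groups: simple '[]' each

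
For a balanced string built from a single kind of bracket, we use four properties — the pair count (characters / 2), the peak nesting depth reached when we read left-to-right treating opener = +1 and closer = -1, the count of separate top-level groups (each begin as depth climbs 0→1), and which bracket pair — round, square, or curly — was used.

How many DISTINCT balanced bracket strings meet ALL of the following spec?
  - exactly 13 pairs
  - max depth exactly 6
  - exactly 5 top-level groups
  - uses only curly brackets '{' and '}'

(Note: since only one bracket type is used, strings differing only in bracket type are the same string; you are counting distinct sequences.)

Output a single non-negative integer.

Spec: pairs=13 depth=6 groups=5
Count(depth <= 6) = 47695
Count(depth <= 5) = 44550
Count(depth == 6) = 47695 - 44550 = 3145

Answer: 3145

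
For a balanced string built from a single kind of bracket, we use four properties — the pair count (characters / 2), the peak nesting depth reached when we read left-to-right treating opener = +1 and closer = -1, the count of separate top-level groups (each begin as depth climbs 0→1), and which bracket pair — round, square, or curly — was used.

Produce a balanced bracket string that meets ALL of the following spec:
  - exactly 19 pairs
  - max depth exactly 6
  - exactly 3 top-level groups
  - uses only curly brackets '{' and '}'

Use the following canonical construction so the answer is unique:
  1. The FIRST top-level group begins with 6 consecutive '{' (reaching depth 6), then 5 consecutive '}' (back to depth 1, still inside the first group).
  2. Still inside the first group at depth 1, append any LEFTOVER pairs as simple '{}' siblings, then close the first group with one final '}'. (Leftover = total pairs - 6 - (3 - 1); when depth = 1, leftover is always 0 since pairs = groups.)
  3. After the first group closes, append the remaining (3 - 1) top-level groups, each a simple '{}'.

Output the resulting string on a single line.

Answer: {{{{{{}}}}}{}{}{}{}{}{}{}{}{}{}{}}{}{}

Derivation:
Spec: pairs=19 depth=6 groups=3
Leftover pairs = 19 - 6 - (3-1) = 11
First group: deep chain of depth 6 + 11 sibling pairs
Remaining 2 groups: simple '{}' each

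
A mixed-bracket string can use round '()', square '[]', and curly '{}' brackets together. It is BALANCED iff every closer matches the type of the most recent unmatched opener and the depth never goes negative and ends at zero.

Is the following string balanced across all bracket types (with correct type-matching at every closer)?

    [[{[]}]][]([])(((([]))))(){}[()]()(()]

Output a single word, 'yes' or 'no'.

Answer: no

Derivation:
pos 0: push '['; stack = [
pos 1: push '['; stack = [[
pos 2: push '{'; stack = [[{
pos 3: push '['; stack = [[{[
pos 4: ']' matches '['; pop; stack = [[{
pos 5: '}' matches '{'; pop; stack = [[
pos 6: ']' matches '['; pop; stack = [
pos 7: ']' matches '['; pop; stack = (empty)
pos 8: push '['; stack = [
pos 9: ']' matches '['; pop; stack = (empty)
pos 10: push '('; stack = (
pos 11: push '['; stack = ([
pos 12: ']' matches '['; pop; stack = (
pos 13: ')' matches '('; pop; stack = (empty)
pos 14: push '('; stack = (
pos 15: push '('; stack = ((
pos 16: push '('; stack = (((
pos 17: push '('; stack = ((((
pos 18: push '['; stack = (((([
pos 19: ']' matches '['; pop; stack = ((((
pos 20: ')' matches '('; pop; stack = (((
pos 21: ')' matches '('; pop; stack = ((
pos 22: ')' matches '('; pop; stack = (
pos 23: ')' matches '('; pop; stack = (empty)
pos 24: push '('; stack = (
pos 25: ')' matches '('; pop; stack = (empty)
pos 26: push '{'; stack = {
pos 27: '}' matches '{'; pop; stack = (empty)
pos 28: push '['; stack = [
pos 29: push '('; stack = [(
pos 30: ')' matches '('; pop; stack = [
pos 31: ']' matches '['; pop; stack = (empty)
pos 32: push '('; stack = (
pos 33: ')' matches '('; pop; stack = (empty)
pos 34: push '('; stack = (
pos 35: push '('; stack = ((
pos 36: ')' matches '('; pop; stack = (
pos 37: saw closer ']' but top of stack is '(' (expected ')') → INVALID
Verdict: type mismatch at position 37: ']' closes '(' → no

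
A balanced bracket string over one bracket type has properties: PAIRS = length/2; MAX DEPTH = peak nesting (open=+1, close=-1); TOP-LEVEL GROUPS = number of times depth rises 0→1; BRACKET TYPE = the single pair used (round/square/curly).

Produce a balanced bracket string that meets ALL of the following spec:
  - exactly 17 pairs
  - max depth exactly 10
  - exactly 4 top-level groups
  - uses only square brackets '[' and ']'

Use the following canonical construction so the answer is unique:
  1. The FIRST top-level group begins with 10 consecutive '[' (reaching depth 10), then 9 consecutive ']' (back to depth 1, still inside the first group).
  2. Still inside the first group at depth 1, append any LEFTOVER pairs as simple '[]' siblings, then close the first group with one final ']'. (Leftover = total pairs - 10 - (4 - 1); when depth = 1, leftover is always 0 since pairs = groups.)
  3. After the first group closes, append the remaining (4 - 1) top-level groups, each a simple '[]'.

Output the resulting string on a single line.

Spec: pairs=17 depth=10 groups=4
Leftover pairs = 17 - 10 - (4-1) = 4
First group: deep chain of depth 10 + 4 sibling pairs
Remaining 3 groups: simple '[]' each

Answer: [[[[[[[[[[]]]]]]]]][][][][]][][][]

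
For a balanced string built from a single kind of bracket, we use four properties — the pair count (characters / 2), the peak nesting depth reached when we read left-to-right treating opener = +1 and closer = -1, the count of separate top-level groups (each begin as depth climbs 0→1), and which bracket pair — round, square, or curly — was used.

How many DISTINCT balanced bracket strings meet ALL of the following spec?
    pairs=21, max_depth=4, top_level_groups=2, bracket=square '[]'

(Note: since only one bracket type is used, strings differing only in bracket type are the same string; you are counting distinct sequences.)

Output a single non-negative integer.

Spec: pairs=21 depth=4 groups=2
Count(depth <= 4) = 174474790
Count(depth <= 3) = 2883584
Count(depth == 4) = 174474790 - 2883584 = 171591206

Answer: 171591206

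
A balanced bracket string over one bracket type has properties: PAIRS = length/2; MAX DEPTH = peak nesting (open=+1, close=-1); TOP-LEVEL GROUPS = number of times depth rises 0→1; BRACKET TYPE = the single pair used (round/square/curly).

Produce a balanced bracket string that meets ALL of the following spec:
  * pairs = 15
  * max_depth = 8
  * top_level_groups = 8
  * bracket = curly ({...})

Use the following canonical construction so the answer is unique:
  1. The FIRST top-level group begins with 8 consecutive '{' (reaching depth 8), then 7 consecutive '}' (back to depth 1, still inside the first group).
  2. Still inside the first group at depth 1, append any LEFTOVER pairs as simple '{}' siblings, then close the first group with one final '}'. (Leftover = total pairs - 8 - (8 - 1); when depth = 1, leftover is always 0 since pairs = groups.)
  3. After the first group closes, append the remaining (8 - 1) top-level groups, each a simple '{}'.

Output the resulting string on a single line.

Spec: pairs=15 depth=8 groups=8
Leftover pairs = 15 - 8 - (8-1) = 0
First group: deep chain of depth 8 + 0 sibling pairs
Remaining 7 groups: simple '{}' each

Answer: {{{{{{{{}}}}}}}}{}{}{}{}{}{}{}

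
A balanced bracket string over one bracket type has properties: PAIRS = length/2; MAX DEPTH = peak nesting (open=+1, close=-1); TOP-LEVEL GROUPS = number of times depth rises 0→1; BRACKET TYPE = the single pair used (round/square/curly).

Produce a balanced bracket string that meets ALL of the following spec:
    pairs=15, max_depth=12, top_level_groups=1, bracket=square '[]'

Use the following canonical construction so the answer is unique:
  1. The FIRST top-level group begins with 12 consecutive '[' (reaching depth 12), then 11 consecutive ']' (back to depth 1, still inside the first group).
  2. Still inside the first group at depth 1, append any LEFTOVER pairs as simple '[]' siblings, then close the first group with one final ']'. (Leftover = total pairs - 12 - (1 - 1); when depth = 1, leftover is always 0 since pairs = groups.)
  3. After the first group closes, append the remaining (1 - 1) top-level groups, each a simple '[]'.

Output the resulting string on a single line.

Answer: [[[[[[[[[[[[]]]]]]]]]]][][][]]

Derivation:
Spec: pairs=15 depth=12 groups=1
Leftover pairs = 15 - 12 - (1-1) = 3
First group: deep chain of depth 12 + 3 sibling pairs
Remaining 0 groups: simple '[]' each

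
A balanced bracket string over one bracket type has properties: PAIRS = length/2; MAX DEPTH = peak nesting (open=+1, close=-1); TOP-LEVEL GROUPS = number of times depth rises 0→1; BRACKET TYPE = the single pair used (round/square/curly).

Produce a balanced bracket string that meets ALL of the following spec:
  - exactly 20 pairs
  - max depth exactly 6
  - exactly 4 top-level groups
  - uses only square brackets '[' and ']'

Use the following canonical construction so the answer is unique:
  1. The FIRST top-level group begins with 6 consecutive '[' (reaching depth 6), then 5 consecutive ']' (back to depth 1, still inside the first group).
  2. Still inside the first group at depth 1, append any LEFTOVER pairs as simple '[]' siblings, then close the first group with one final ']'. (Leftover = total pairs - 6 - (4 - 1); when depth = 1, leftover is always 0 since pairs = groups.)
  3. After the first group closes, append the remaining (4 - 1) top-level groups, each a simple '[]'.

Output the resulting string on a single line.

Answer: [[[[[[]]]]][][][][][][][][][][][]][][][]

Derivation:
Spec: pairs=20 depth=6 groups=4
Leftover pairs = 20 - 6 - (4-1) = 11
First group: deep chain of depth 6 + 11 sibling pairs
Remaining 3 groups: simple '[]' each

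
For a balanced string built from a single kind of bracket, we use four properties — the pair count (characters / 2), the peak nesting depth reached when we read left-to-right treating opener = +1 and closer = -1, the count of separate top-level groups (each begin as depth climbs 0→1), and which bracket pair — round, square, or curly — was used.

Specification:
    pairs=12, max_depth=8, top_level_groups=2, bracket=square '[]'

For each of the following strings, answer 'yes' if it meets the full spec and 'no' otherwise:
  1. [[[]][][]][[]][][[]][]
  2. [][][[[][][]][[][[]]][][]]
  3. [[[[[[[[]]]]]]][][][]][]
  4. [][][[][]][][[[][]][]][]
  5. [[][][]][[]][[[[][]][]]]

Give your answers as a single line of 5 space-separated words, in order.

Answer: no no yes no no

Derivation:
String 1 '[[[]][][]][[]][][[]][]': depth seq [1 2 3 2 1 2 1 2 1 0 1 2 1 0 1 0 1 2 1 0 1 0]
  -> pairs=11 depth=3 groups=5 -> no
String 2 '[][][[[][][]][[][[]]][][]]': depth seq [1 0 1 0 1 2 3 2 3 2 3 2 1 2 3 2 3 4 3 2 1 2 1 2 1 0]
  -> pairs=13 depth=4 groups=3 -> no
String 3 '[[[[[[[[]]]]]]][][][]][]': depth seq [1 2 3 4 5 6 7 8 7 6 5 4 3 2 1 2 1 2 1 2 1 0 1 0]
  -> pairs=12 depth=8 groups=2 -> yes
String 4 '[][][[][]][][[[][]][]][]': depth seq [1 0 1 0 1 2 1 2 1 0 1 0 1 2 3 2 3 2 1 2 1 0 1 0]
  -> pairs=12 depth=3 groups=6 -> no
String 5 '[[][][]][[]][[[[][]][]]]': depth seq [1 2 1 2 1 2 1 0 1 2 1 0 1 2 3 4 3 4 3 2 3 2 1 0]
  -> pairs=12 depth=4 groups=3 -> no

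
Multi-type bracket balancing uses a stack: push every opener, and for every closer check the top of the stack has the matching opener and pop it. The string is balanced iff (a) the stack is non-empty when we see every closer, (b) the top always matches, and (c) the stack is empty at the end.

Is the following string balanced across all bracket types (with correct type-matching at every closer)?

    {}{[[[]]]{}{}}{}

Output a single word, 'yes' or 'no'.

pos 0: push '{'; stack = {
pos 1: '}' matches '{'; pop; stack = (empty)
pos 2: push '{'; stack = {
pos 3: push '['; stack = {[
pos 4: push '['; stack = {[[
pos 5: push '['; stack = {[[[
pos 6: ']' matches '['; pop; stack = {[[
pos 7: ']' matches '['; pop; stack = {[
pos 8: ']' matches '['; pop; stack = {
pos 9: push '{'; stack = {{
pos 10: '}' matches '{'; pop; stack = {
pos 11: push '{'; stack = {{
pos 12: '}' matches '{'; pop; stack = {
pos 13: '}' matches '{'; pop; stack = (empty)
pos 14: push '{'; stack = {
pos 15: '}' matches '{'; pop; stack = (empty)
end: stack empty → VALID
Verdict: properly nested → yes

Answer: yes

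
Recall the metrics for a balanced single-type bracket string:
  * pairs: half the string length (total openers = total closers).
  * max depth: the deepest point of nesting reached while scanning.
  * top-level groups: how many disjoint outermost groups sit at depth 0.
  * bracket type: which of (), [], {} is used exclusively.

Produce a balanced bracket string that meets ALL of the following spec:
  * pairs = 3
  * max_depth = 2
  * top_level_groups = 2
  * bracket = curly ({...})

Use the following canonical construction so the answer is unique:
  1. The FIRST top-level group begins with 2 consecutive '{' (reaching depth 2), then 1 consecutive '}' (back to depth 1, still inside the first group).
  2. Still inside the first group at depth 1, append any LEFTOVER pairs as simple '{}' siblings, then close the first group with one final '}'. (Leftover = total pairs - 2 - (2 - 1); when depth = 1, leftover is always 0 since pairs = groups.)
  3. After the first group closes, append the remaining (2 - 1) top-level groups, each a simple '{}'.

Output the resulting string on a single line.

Answer: {{}}{}

Derivation:
Spec: pairs=3 depth=2 groups=2
Leftover pairs = 3 - 2 - (2-1) = 0
First group: deep chain of depth 2 + 0 sibling pairs
Remaining 1 groups: simple '{}' each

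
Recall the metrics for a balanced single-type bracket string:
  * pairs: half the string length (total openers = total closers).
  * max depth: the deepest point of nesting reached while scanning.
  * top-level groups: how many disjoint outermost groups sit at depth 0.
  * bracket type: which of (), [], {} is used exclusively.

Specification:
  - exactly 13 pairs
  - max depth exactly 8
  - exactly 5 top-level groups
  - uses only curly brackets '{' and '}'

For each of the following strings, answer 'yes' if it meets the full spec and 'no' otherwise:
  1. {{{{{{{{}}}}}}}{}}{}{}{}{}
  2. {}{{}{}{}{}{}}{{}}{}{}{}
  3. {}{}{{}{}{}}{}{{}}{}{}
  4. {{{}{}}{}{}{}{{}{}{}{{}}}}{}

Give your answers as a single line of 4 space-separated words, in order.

Answer: yes no no no

Derivation:
String 1 '{{{{{{{{}}}}}}}{}}{}{}{}{}': depth seq [1 2 3 4 5 6 7 8 7 6 5 4 3 2 1 2 1 0 1 0 1 0 1 0 1 0]
  -> pairs=13 depth=8 groups=5 -> yes
String 2 '{}{{}{}{}{}{}}{{}}{}{}{}': depth seq [1 0 1 2 1 2 1 2 1 2 1 2 1 0 1 2 1 0 1 0 1 0 1 0]
  -> pairs=12 depth=2 groups=6 -> no
String 3 '{}{}{{}{}{}}{}{{}}{}{}': depth seq [1 0 1 0 1 2 1 2 1 2 1 0 1 0 1 2 1 0 1 0 1 0]
  -> pairs=11 depth=2 groups=7 -> no
String 4 '{{{}{}}{}{}{}{{}{}{}{{}}}}{}': depth seq [1 2 3 2 3 2 1 2 1 2 1 2 1 2 3 2 3 2 3 2 3 4 3 2 1 0 1 0]
  -> pairs=14 depth=4 groups=2 -> no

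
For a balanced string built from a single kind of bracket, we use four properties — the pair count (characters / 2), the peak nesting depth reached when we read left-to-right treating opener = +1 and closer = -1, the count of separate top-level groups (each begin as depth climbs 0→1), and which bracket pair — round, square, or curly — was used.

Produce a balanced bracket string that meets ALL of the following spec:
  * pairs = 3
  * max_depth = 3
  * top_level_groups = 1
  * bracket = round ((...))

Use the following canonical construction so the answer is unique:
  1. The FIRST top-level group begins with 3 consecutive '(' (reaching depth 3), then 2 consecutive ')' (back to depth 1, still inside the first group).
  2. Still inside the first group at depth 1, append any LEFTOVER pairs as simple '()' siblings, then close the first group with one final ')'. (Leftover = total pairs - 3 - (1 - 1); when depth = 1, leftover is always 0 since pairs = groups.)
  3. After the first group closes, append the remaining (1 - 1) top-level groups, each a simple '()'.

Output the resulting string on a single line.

Answer: ((()))

Derivation:
Spec: pairs=3 depth=3 groups=1
Leftover pairs = 3 - 3 - (1-1) = 0
First group: deep chain of depth 3 + 0 sibling pairs
Remaining 0 groups: simple '()' each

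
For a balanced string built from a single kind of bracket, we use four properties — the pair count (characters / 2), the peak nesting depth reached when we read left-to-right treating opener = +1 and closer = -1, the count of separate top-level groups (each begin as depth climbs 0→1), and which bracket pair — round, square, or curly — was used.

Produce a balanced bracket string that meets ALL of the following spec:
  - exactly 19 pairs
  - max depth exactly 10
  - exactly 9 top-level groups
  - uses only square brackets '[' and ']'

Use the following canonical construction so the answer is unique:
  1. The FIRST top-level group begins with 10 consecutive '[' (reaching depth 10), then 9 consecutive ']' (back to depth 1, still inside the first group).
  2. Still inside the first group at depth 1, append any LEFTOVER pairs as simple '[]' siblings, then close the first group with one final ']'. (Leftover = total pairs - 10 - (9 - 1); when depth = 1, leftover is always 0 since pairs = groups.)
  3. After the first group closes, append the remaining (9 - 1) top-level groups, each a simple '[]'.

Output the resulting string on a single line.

Spec: pairs=19 depth=10 groups=9
Leftover pairs = 19 - 10 - (9-1) = 1
First group: deep chain of depth 10 + 1 sibling pairs
Remaining 8 groups: simple '[]' each

Answer: [[[[[[[[[[]]]]]]]]][]][][][][][][][][]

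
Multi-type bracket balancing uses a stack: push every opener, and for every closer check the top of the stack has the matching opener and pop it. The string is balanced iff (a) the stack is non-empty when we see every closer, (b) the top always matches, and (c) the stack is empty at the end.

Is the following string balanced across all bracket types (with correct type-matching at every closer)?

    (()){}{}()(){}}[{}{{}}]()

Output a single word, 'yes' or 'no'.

Answer: no

Derivation:
pos 0: push '('; stack = (
pos 1: push '('; stack = ((
pos 2: ')' matches '('; pop; stack = (
pos 3: ')' matches '('; pop; stack = (empty)
pos 4: push '{'; stack = {
pos 5: '}' matches '{'; pop; stack = (empty)
pos 6: push '{'; stack = {
pos 7: '}' matches '{'; pop; stack = (empty)
pos 8: push '('; stack = (
pos 9: ')' matches '('; pop; stack = (empty)
pos 10: push '('; stack = (
pos 11: ')' matches '('; pop; stack = (empty)
pos 12: push '{'; stack = {
pos 13: '}' matches '{'; pop; stack = (empty)
pos 14: saw closer '}' but stack is empty → INVALID
Verdict: unmatched closer '}' at position 14 → no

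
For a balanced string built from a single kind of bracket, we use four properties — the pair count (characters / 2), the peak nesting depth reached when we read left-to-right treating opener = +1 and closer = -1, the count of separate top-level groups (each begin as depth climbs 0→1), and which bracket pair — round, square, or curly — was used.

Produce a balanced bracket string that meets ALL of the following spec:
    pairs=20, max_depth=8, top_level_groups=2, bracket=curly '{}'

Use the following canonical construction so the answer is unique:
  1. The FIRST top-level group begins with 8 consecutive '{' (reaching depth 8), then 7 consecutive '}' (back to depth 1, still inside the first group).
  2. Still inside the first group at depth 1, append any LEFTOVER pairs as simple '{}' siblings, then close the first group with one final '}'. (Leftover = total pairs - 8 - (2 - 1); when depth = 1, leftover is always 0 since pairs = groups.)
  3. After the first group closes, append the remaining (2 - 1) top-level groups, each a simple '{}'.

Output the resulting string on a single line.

Answer: {{{{{{{{}}}}}}}{}{}{}{}{}{}{}{}{}{}{}}{}

Derivation:
Spec: pairs=20 depth=8 groups=2
Leftover pairs = 20 - 8 - (2-1) = 11
First group: deep chain of depth 8 + 11 sibling pairs
Remaining 1 groups: simple '{}' each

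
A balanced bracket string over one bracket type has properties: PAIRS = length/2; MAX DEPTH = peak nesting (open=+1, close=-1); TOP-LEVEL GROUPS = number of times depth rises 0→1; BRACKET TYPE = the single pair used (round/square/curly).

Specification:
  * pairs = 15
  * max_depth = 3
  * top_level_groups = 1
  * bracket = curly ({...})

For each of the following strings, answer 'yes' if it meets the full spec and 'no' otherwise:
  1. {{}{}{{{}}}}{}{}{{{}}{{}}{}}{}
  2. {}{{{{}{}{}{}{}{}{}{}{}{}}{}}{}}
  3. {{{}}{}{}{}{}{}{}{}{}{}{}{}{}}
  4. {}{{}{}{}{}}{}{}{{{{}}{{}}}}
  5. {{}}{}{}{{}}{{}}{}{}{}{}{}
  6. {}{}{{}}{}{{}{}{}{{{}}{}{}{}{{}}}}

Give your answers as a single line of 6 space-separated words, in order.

String 1 '{{}{}{{{}}}}{}{}{{{}}{{}}{}}{}': depth seq [1 2 1 2 1 2 3 4 3 2 1 0 1 0 1 0 1 2 3 2 1 2 3 2 1 2 1 0 1 0]
  -> pairs=15 depth=4 groups=5 -> no
String 2 '{}{{{{}{}{}{}{}{}{}{}{}{}}{}}{}}': depth seq [1 0 1 2 3 4 3 4 3 4 3 4 3 4 3 4 3 4 3 4 3 4 3 4 3 2 3 2 1 2 1 0]
  -> pairs=16 depth=4 groups=2 -> no
String 3 '{{{}}{}{}{}{}{}{}{}{}{}{}{}{}}': depth seq [1 2 3 2 1 2 1 2 1 2 1 2 1 2 1 2 1 2 1 2 1 2 1 2 1 2 1 2 1 0]
  -> pairs=15 depth=3 groups=1 -> yes
String 4 '{}{{}{}{}{}}{}{}{{{{}}{{}}}}': depth seq [1 0 1 2 1 2 1 2 1 2 1 0 1 0 1 0 1 2 3 4 3 2 3 4 3 2 1 0]
  -> pairs=14 depth=4 groups=5 -> no
String 5 '{{}}{}{}{{}}{{}}{}{}{}{}{}': depth seq [1 2 1 0 1 0 1 0 1 2 1 0 1 2 1 0 1 0 1 0 1 0 1 0 1 0]
  -> pairs=13 depth=2 groups=10 -> no
String 6 '{}{}{{}}{}{{}{}{}{{{}}{}{}{}{{}}}}': depth seq [1 0 1 0 1 2 1 0 1 0 1 2 1 2 1 2 1 2 3 4 3 2 3 2 3 2 3 2 3 4 3 2 1 0]
  -> pairs=17 depth=4 groups=5 -> no

Answer: no no yes no no no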